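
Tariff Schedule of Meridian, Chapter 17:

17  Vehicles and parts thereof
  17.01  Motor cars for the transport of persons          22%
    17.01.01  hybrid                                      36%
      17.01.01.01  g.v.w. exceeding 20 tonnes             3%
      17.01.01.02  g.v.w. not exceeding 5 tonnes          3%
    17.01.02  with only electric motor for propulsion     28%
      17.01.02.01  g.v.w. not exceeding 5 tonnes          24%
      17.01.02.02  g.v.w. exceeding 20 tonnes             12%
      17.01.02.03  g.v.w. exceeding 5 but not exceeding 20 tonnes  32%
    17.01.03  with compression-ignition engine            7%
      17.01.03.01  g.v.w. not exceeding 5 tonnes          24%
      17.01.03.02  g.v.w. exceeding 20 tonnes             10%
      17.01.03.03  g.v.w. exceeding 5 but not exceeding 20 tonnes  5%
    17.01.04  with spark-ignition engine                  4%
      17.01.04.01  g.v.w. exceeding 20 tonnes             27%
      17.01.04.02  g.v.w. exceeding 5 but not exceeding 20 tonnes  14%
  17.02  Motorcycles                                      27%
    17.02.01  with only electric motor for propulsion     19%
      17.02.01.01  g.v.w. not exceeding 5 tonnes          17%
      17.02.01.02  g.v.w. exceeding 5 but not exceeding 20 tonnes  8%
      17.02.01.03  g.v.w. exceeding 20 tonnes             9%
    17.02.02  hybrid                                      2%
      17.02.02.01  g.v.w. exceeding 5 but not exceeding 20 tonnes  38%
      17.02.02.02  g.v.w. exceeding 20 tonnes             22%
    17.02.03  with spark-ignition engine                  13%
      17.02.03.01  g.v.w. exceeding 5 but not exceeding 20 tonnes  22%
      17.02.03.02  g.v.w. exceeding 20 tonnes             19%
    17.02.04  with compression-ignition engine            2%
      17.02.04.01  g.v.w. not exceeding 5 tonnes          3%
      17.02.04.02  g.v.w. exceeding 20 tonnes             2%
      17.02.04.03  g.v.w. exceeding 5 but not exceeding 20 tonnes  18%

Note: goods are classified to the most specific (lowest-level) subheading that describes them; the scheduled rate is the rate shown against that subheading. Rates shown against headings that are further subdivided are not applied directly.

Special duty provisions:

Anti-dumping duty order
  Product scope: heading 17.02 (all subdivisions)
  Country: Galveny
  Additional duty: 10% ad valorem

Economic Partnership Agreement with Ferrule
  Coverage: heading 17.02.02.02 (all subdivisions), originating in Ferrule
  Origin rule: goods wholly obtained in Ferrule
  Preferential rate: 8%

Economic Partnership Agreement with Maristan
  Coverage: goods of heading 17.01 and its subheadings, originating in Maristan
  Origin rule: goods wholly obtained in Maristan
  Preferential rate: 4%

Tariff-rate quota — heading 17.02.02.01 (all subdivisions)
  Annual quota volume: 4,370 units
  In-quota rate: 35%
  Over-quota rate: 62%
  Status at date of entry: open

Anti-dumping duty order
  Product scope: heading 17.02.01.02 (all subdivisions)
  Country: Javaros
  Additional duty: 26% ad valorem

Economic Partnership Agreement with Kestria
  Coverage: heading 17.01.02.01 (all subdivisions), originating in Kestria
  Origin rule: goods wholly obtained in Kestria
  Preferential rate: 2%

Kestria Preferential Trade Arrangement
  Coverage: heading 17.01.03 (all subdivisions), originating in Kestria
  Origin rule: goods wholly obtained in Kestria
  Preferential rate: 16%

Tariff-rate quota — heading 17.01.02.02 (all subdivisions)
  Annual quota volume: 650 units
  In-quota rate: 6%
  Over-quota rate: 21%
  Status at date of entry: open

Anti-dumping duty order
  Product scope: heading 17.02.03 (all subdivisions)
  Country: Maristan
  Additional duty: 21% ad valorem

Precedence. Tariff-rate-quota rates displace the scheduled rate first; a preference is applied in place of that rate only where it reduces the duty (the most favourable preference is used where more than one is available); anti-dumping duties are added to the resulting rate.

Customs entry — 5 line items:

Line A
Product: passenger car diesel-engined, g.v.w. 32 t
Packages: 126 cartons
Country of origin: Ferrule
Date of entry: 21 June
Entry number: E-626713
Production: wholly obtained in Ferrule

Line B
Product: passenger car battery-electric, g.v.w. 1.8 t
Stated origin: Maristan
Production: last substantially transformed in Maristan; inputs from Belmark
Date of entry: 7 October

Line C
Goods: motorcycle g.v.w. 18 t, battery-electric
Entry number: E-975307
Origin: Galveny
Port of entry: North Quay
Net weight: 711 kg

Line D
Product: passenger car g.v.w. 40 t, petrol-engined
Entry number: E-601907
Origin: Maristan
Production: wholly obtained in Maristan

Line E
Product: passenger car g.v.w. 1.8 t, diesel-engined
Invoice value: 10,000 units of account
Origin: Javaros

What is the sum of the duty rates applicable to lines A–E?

Line A: passenger car → 17.01; diesel-engined → 17.01.03; g.v.w. 32 t → 17.01.03.02. Scheduled 10%. Ferrule agreement on 17.02.02.02: 17.01.03.02 not covered. → 10%.
Line B: passenger car → 17.01; battery-electric → 17.01.02; g.v.w. 1.8 t → 17.01.02.01. Scheduled 24%. Maristan agreement on 17.01: not wholly obtained. → 24%.
Line C: motorcycle → 17.02; battery-electric → 17.02.01; g.v.w. 18 t → 17.02.01.02. Scheduled 8%. anti-dumping (Galveny, 17.02): +10%; total 8% + 10% = 18%. → 18%.
Line D: passenger car → 17.01; petrol-engined → 17.01.04; g.v.w. 40 t → 17.01.04.01. Scheduled 27%. Maristan agreement on 17.01: wholly obtained → 4% available; preferential 4%. → 4%.
Line E: passenger car → 17.01; diesel-engined → 17.01.03; g.v.w. 1.8 t → 17.01.03.01. Scheduled 24%. No special measure applies. → 24%.
Sum: 10% + 24% + 18% + 4% + 24% = 80%.

80%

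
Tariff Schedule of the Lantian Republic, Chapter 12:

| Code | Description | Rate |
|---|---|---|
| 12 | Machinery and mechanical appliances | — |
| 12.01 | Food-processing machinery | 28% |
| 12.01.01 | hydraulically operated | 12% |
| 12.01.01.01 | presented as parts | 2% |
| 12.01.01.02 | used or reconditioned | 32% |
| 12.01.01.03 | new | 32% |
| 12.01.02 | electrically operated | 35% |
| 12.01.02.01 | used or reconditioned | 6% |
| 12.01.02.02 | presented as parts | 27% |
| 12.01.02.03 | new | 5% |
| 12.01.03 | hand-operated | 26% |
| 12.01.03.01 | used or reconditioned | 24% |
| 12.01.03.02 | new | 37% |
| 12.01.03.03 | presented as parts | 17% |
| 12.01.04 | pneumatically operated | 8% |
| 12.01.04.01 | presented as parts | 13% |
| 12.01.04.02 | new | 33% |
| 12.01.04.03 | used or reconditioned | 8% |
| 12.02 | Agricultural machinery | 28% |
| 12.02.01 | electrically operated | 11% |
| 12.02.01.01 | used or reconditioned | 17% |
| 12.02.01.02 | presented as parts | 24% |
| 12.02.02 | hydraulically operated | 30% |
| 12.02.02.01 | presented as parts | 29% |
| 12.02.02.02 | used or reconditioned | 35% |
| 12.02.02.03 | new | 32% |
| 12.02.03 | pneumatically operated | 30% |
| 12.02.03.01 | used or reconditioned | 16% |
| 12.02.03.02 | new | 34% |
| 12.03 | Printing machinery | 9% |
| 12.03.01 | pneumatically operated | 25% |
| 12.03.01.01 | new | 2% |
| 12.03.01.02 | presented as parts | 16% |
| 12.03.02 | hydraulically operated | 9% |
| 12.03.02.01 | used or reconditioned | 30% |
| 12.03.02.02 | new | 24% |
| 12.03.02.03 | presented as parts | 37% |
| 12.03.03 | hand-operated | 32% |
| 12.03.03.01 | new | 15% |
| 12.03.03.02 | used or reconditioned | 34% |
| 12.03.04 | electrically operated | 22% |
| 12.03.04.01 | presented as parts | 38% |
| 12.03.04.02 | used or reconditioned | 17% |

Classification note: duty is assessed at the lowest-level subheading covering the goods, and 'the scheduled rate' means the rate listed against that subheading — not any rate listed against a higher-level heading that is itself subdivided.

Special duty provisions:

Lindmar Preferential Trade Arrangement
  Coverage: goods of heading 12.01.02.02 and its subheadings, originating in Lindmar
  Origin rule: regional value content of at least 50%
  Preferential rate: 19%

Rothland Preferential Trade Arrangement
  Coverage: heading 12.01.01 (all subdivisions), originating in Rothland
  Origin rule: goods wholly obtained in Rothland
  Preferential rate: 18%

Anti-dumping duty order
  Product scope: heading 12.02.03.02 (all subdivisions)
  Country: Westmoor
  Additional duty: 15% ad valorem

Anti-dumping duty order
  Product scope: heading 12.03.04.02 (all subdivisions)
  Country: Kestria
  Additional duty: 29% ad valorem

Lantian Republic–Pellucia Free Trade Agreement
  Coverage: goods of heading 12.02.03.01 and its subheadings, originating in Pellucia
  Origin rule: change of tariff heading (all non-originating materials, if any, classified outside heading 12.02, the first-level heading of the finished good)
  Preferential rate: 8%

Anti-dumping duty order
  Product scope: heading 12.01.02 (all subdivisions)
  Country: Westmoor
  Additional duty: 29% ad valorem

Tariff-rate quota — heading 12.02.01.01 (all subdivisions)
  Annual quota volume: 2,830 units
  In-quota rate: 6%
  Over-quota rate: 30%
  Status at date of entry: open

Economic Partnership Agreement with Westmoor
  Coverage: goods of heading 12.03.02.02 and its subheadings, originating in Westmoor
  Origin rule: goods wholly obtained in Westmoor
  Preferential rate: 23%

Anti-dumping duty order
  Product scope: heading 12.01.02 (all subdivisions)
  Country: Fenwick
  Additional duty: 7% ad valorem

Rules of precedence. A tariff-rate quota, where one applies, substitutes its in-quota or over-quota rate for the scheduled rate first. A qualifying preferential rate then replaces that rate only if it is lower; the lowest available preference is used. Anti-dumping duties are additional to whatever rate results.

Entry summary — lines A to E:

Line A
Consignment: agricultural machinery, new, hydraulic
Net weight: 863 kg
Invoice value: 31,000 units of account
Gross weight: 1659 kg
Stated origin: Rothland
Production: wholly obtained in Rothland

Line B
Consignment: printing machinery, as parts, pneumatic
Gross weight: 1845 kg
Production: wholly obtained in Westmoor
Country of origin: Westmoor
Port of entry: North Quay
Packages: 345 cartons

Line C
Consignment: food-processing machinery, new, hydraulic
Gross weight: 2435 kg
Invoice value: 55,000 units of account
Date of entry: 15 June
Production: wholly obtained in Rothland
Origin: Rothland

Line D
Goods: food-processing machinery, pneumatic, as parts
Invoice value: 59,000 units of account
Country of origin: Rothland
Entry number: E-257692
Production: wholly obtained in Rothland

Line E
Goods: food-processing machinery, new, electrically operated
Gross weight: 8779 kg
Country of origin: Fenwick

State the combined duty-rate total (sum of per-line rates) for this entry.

Line A: agricultural → 12.02; hydraulic → 12.02.02; new → 12.02.02.03. Scheduled 32%. Rothland agreement on 12.01.01: 12.02.02.03 not covered. → 32%.
Line B: printing → 12.03; pneumatic → 12.03.01; as parts → 12.03.01.02. Scheduled 16%. Westmoor agreement on 12.03.02.02: 12.03.01.02 not covered. → 16%.
Line C: food-processing → 12.01; hydraulic → 12.01.01; new → 12.01.01.03. Scheduled 32%. Rothland agreement on 12.01.01: wholly obtained → 18% available; preferential 18%. → 18%.
Line D: food-processing → 12.01; pneumatic → 12.01.04; as parts → 12.01.04.01. Scheduled 13%. Rothland agreement on 12.01.01: 12.01.04.01 not covered. → 13%.
Line E: food-processing → 12.01; electrically operated → 12.01.02; new → 12.01.02.03. Scheduled 5%. anti-dumping (Fenwick, 12.01.02): +7%; total 5% + 7% = 12%. → 12%.
Sum: 32% + 16% + 18% + 13% + 12% = 91%.

91%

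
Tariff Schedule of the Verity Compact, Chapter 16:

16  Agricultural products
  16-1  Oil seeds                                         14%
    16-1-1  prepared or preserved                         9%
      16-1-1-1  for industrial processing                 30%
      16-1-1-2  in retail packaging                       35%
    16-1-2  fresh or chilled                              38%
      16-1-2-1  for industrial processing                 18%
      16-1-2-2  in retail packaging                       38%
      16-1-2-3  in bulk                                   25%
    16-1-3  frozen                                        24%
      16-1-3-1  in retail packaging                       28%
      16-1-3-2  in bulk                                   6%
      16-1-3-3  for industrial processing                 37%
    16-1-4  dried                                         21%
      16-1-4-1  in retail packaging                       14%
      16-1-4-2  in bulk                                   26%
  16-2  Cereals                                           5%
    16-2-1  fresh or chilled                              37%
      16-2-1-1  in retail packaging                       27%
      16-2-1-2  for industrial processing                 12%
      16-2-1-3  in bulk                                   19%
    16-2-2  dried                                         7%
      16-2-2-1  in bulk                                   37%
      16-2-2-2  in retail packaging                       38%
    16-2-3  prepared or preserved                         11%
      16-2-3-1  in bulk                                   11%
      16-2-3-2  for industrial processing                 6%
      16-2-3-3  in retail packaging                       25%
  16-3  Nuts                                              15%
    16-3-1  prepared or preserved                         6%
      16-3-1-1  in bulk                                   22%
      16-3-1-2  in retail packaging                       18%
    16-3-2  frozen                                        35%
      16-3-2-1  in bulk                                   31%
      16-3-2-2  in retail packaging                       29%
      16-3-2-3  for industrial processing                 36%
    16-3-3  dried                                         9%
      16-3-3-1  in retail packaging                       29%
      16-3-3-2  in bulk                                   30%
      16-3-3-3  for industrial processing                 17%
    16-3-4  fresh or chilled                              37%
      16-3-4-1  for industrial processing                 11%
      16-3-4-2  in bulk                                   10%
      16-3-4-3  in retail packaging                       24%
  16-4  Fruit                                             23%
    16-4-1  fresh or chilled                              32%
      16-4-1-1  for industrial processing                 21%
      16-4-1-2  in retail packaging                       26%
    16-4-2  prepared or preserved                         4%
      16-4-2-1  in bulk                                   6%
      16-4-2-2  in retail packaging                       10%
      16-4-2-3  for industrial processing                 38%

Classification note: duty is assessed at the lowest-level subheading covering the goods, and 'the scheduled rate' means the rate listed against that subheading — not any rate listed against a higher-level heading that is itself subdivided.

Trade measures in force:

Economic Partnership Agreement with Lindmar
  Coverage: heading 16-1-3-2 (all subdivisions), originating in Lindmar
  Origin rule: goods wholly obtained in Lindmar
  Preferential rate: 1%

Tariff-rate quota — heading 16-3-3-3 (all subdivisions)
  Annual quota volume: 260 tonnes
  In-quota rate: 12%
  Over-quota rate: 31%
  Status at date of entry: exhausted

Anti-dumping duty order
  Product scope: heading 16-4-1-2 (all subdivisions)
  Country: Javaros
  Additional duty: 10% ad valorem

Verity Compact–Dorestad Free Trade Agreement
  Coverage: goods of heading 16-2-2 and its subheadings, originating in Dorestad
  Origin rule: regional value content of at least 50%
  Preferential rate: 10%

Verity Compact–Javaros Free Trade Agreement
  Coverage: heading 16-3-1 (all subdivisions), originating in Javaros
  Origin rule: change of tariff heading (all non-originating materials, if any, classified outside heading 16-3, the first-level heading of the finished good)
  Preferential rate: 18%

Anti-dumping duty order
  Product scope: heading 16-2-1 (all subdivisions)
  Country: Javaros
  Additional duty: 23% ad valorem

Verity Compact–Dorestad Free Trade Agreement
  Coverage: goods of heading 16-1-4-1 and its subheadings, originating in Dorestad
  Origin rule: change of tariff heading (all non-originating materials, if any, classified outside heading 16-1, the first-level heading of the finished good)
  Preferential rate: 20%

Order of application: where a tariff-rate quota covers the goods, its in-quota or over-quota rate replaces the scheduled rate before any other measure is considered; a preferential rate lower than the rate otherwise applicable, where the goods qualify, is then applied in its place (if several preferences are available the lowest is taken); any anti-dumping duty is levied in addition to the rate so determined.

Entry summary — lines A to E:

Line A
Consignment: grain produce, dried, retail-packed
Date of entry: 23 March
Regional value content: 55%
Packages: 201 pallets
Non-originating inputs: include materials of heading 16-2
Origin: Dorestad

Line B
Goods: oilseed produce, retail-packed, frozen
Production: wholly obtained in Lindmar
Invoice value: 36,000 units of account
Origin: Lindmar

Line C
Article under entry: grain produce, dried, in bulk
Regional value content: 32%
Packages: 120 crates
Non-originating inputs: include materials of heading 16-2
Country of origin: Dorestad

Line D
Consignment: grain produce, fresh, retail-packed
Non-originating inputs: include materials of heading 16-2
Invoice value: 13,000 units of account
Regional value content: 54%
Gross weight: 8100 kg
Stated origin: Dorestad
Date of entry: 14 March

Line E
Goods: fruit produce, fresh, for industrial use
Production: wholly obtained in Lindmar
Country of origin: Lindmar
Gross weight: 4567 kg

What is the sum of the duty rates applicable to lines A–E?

Line A: grain → 16-2; dried → 16-2-2; retail-packed → 16-2-2-2. Scheduled 38%. Dorestad agreement on 16-2-2: RVC ≥ 50% → 10% available; Dorestad agreement on 16-1-4-1: 16-2-2-2 not covered; preferential 10%. → 10%.
Line B: oilseed → 16-1; frozen → 16-1-3; retail-packed → 16-1-3-1. Scheduled 28%. Lindmar agreement on 16-1-3-2: 16-1-3-1 not covered. → 28%.
Line C: grain → 16-2; dried → 16-2-2; in bulk → 16-2-2-1. Scheduled 37%. Dorestad agreement on 16-2-2: RVC < 50%; Dorestad agreement on 16-1-4-1: 16-2-2-1 not covered. → 37%.
Line D: grain → 16-2; fresh → 16-2-1; retail-packed → 16-2-1-1. Scheduled 27%. Dorestad agreement on 16-2-2: 16-2-1-1 not covered; Dorestad agreement on 16-1-4-1: 16-2-1-1 not covered. → 27%.
Line E: fruit → 16-4; fresh → 16-4-1; for industrial use → 16-4-1-1. Scheduled 21%. Lindmar agreement on 16-1-3-2: 16-4-1-1 not covered. → 21%.
Sum: 10% + 28% + 37% + 27% + 21% = 123%.

123%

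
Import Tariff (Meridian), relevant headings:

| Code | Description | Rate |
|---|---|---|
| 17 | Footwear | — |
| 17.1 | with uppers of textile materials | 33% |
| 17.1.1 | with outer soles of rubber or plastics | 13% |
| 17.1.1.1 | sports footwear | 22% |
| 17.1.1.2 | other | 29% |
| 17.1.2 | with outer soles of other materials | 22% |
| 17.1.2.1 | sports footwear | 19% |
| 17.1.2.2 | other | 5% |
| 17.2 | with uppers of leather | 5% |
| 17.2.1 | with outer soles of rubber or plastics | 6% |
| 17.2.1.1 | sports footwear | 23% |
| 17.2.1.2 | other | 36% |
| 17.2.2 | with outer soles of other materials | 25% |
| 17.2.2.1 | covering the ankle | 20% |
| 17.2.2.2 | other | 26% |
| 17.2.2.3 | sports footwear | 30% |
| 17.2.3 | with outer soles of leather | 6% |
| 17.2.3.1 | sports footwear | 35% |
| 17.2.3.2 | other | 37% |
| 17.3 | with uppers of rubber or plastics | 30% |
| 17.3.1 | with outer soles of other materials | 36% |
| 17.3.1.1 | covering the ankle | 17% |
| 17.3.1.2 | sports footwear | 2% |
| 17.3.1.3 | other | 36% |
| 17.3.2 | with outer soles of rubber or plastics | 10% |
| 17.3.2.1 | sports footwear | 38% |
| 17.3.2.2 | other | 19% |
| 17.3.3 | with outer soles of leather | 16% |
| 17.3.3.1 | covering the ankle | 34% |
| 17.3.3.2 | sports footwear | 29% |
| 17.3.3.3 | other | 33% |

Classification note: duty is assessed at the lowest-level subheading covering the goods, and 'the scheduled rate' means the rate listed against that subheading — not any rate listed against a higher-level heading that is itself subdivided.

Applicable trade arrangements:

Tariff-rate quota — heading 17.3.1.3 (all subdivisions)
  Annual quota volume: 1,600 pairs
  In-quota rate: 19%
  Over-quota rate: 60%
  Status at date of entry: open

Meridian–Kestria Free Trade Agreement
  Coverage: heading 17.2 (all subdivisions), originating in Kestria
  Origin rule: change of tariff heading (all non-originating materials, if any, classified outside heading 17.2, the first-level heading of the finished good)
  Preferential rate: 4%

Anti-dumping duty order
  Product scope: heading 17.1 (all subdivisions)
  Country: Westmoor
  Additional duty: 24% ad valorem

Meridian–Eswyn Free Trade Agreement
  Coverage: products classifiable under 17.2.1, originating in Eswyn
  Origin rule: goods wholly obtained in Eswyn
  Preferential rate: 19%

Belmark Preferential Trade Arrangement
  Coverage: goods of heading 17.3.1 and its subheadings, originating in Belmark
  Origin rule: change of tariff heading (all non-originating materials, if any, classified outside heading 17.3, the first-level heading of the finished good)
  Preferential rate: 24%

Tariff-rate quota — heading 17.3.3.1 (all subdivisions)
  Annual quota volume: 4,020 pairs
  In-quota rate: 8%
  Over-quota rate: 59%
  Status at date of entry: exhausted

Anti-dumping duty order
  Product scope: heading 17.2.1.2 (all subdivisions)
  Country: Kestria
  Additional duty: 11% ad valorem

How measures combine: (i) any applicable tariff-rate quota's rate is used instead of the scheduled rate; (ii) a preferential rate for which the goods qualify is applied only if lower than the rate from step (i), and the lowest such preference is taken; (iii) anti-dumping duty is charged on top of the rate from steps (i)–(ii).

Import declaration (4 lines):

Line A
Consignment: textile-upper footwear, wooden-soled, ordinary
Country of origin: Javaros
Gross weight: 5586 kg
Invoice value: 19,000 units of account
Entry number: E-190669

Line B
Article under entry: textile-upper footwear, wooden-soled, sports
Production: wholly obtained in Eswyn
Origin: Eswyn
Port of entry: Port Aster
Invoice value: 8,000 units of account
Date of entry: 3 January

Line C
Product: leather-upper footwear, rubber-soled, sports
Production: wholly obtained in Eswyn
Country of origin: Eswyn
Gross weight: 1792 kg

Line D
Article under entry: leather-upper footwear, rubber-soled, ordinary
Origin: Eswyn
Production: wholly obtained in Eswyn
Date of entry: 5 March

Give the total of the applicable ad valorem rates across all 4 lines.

62%

Line A: textile-upper → 17.1; wooden-soled → 17.1.2; ordinary → 17.1.2.2. Scheduled 5%. No special measure applies. → 5%.
Line B: textile-upper → 17.1; wooden-soled → 17.1.2; sports → 17.1.2.1. Scheduled 19%. Eswyn agreement on 17.2.1: 17.1.2.1 not covered. → 19%.
Line C: leather-upper → 17.2; rubber-soled → 17.2.1; sports → 17.2.1.1. Scheduled 23%. Eswyn agreement on 17.2.1: wholly obtained → 19% available; preferential 19%. → 19%.
Line D: leather-upper → 17.2; rubber-soled → 17.2.1; ordinary → 17.2.1.2. Scheduled 36%. Eswyn agreement on 17.2.1: wholly obtained → 19% available; preferential 19%. → 19%.
Sum: 5% + 19% + 19% + 19% = 62%.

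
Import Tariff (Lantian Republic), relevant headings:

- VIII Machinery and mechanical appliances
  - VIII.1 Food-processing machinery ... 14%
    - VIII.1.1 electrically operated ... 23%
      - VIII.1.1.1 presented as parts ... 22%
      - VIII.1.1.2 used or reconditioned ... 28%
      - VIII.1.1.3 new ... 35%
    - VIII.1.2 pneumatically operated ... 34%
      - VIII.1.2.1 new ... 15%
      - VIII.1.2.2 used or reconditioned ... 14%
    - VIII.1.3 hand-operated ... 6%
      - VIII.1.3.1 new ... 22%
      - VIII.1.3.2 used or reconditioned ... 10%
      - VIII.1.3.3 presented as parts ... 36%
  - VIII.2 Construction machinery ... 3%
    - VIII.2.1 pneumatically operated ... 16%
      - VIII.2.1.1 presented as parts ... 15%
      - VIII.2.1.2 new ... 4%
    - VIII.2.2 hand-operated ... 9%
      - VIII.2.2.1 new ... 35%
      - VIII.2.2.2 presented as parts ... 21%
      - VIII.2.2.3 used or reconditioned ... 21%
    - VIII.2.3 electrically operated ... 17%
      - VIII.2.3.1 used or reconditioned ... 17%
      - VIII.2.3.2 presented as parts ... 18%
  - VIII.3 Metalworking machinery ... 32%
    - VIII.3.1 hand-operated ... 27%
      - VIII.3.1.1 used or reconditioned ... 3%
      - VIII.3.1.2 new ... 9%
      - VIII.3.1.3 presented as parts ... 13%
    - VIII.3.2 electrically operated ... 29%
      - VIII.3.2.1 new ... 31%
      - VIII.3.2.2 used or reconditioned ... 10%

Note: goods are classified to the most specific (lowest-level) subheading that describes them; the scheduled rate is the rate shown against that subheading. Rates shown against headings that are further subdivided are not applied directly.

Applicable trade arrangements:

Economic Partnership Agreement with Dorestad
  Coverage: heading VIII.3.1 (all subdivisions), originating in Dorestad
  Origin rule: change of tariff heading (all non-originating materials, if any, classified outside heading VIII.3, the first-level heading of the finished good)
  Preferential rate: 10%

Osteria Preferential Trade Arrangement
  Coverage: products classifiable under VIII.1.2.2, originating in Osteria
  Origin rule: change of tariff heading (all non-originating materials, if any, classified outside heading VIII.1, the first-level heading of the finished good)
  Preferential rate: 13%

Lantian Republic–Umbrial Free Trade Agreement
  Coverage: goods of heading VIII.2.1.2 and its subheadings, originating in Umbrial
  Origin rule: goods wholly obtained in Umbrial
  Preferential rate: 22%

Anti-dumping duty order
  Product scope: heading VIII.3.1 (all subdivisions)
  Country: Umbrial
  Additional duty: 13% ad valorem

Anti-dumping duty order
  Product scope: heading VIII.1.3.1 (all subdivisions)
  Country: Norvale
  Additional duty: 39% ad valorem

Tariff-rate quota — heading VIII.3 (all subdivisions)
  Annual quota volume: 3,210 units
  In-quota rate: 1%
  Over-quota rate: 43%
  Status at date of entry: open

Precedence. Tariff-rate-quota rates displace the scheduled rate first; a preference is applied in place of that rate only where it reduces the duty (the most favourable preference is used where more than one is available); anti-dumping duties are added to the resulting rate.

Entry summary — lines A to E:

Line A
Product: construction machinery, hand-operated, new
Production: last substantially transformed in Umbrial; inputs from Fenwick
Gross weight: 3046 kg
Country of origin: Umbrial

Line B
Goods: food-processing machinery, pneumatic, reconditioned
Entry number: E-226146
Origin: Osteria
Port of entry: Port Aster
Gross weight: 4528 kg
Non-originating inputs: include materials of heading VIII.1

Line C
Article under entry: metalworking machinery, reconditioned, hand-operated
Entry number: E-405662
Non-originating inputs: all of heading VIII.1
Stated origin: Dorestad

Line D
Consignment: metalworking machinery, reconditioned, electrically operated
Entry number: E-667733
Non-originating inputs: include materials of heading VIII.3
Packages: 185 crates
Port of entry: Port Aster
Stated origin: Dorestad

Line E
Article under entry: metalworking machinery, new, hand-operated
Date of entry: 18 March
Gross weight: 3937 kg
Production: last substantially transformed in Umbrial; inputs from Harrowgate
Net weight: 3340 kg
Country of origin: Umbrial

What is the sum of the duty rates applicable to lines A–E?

Line A: construction → VIII.2; hand-operated → VIII.2.2; new → VIII.2.2.1. Scheduled 35%. Umbrial agreement on VIII.2.1.2: VIII.2.2.1 not covered. → 35%.
Line B: food-processing → VIII.1; pneumatic → VIII.1.2; reconditioned → VIII.1.2.2. Scheduled 14%. Osteria agreement on VIII.1.2.2: CTH not met. → 14%.
Line C: metalworking → VIII.3; hand-operated → VIII.3.1; reconditioned → VIII.3.1.1. Scheduled 3%. quota on VIII.3 open → in-quota 1%; Dorestad agreement on VIII.3.1: CTH met → 10% available; preference 10% not lower than 1% → no reduction. → 1%.
Line D: metalworking → VIII.3; electrically operated → VIII.3.2; reconditioned → VIII.3.2.2. Scheduled 10%. quota on VIII.3 open → in-quota 1%; Dorestad agreement on VIII.3.1: VIII.3.2.2 not covered. → 1%.
Line E: metalworking → VIII.3; hand-operated → VIII.3.1; new → VIII.3.1.2. Scheduled 9%. quota on VIII.3 open → in-quota 1%; Umbrial agreement on VIII.2.1.2: VIII.3.1.2 not covered; anti-dumping (Umbrial, VIII.3.1): +13%; total 1% + 13% = 14%. → 14%.
Sum: 35% + 14% + 1% + 1% + 14% = 65%.

65%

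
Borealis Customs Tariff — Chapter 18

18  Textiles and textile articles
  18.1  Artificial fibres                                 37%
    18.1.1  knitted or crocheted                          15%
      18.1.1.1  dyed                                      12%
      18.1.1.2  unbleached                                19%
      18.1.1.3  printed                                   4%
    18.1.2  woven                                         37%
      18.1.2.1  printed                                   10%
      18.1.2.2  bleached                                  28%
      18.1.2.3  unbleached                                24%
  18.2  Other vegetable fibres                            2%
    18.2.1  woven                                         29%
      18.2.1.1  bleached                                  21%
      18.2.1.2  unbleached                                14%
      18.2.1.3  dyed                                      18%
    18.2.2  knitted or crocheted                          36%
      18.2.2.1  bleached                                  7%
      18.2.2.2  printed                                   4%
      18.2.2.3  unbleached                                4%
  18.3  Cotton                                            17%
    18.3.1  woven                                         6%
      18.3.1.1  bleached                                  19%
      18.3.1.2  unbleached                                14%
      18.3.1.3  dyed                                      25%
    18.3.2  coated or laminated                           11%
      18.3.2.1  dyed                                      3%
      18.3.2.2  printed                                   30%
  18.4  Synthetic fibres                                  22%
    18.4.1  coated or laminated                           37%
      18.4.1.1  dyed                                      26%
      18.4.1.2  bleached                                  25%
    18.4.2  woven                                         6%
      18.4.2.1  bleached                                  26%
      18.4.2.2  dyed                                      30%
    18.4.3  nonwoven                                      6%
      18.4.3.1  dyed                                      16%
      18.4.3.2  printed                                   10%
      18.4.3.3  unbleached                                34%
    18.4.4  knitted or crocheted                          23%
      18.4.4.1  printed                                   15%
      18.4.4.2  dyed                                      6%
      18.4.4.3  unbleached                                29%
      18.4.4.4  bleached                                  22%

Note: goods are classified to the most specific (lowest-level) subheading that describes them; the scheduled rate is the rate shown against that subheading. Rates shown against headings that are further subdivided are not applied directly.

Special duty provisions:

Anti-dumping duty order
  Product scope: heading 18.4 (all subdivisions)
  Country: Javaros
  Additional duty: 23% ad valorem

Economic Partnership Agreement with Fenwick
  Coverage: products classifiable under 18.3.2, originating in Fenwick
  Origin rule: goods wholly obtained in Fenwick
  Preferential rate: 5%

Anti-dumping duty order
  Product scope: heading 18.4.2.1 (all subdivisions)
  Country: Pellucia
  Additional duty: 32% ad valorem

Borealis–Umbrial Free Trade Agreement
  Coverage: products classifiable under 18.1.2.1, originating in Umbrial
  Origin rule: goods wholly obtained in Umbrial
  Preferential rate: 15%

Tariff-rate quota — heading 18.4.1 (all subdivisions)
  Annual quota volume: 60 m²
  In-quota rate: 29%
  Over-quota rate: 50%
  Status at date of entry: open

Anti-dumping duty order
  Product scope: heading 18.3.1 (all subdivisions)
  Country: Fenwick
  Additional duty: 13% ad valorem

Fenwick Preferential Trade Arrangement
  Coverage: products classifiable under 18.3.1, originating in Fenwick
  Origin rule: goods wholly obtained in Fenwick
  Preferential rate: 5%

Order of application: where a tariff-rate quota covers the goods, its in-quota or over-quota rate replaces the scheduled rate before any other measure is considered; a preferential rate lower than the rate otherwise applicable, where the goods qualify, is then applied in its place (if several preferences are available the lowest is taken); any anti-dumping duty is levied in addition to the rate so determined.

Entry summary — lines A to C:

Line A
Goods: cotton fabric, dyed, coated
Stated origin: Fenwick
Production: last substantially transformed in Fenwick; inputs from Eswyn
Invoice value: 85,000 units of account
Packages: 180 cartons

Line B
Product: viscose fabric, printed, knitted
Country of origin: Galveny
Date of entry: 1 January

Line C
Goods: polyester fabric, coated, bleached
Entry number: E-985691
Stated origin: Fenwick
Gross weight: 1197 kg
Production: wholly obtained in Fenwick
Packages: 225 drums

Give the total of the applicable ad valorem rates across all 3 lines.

Line A: cotton → 18.3; coated → 18.3.2; dyed → 18.3.2.1. Scheduled 3%. Fenwick agreement on 18.3.2: not wholly obtained; Fenwick agreement on 18.3.1: 18.3.2.1 not covered. → 3%.
Line B: viscose → 18.1; knitted → 18.1.1; printed → 18.1.1.3. Scheduled 4%. No special measure applies. → 4%.
Line C: polyester → 18.4; coated → 18.4.1; bleached → 18.4.1.2. Scheduled 25%. quota on 18.4.1 open → in-quota 29%; Fenwick agreement on 18.3.2: 18.4.1.2 not covered; Fenwick agreement on 18.3.1: 18.4.1.2 not covered. → 29%.
Sum: 3% + 4% + 29% = 36%.

36%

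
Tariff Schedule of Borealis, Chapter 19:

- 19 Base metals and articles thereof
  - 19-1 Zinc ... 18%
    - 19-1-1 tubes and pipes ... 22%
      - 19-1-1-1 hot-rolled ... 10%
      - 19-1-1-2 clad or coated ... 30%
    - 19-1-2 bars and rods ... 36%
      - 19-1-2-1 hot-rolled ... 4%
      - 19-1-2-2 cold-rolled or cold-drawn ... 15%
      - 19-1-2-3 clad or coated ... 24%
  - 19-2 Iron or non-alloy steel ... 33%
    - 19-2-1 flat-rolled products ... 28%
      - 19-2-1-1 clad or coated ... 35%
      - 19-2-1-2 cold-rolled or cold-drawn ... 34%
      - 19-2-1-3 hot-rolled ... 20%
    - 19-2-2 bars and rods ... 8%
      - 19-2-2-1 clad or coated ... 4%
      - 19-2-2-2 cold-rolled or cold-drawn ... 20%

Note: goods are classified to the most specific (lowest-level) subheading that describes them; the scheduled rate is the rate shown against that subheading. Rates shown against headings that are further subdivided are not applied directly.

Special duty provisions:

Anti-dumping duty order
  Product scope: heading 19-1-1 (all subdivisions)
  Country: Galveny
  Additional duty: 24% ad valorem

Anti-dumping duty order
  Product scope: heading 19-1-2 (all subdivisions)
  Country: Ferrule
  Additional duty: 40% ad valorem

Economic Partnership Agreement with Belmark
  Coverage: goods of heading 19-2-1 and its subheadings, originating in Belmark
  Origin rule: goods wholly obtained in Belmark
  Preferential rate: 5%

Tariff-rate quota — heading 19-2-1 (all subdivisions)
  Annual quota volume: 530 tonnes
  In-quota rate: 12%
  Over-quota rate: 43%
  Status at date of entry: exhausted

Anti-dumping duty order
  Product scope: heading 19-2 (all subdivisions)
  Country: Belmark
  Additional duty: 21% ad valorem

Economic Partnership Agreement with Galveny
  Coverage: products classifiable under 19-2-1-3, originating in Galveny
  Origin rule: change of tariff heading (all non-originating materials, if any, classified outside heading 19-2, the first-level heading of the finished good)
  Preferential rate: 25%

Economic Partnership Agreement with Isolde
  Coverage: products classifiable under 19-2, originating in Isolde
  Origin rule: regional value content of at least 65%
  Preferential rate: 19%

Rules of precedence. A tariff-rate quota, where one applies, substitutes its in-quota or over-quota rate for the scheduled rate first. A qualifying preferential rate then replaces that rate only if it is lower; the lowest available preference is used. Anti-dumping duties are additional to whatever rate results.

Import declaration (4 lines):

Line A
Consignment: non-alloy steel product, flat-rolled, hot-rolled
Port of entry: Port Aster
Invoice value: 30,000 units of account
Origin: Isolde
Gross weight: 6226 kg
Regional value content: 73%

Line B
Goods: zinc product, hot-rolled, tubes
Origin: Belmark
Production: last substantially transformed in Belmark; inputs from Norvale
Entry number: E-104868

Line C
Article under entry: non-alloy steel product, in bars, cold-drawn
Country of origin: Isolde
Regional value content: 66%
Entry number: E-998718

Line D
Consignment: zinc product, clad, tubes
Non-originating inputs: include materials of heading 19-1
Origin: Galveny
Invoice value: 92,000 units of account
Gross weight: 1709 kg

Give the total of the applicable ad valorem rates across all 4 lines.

Line A: non-alloy steel → 19-2; flat-rolled → 19-2-1; hot-rolled → 19-2-1-3. Scheduled 20%. quota on 19-2-1 exhausted → over-quota 43%; Isolde agreement on 19-2: RVC ≥ 65% → 19% available; preferential 19%. → 19%.
Line B: zinc → 19-1; tubes → 19-1-1; hot-rolled → 19-1-1-1. Scheduled 10%. Belmark agreement on 19-2-1: 19-1-1-1 not covered. → 10%.
Line C: non-alloy steel → 19-2; in bars → 19-2-2; cold-drawn → 19-2-2-2. Scheduled 20%. Isolde agreement on 19-2: RVC ≥ 65% → 19% available; preferential 19%. → 19%.
Line D: zinc → 19-1; tubes → 19-1-1; clad → 19-1-1-2. Scheduled 30%. Galveny agreement on 19-2-1-3: 19-1-1-2 not covered; anti-dumping (Galveny, 19-1-1): +24%; total 30% + 24% = 54%. → 54%.
Sum: 19% + 10% + 19% + 54% = 102%.

102%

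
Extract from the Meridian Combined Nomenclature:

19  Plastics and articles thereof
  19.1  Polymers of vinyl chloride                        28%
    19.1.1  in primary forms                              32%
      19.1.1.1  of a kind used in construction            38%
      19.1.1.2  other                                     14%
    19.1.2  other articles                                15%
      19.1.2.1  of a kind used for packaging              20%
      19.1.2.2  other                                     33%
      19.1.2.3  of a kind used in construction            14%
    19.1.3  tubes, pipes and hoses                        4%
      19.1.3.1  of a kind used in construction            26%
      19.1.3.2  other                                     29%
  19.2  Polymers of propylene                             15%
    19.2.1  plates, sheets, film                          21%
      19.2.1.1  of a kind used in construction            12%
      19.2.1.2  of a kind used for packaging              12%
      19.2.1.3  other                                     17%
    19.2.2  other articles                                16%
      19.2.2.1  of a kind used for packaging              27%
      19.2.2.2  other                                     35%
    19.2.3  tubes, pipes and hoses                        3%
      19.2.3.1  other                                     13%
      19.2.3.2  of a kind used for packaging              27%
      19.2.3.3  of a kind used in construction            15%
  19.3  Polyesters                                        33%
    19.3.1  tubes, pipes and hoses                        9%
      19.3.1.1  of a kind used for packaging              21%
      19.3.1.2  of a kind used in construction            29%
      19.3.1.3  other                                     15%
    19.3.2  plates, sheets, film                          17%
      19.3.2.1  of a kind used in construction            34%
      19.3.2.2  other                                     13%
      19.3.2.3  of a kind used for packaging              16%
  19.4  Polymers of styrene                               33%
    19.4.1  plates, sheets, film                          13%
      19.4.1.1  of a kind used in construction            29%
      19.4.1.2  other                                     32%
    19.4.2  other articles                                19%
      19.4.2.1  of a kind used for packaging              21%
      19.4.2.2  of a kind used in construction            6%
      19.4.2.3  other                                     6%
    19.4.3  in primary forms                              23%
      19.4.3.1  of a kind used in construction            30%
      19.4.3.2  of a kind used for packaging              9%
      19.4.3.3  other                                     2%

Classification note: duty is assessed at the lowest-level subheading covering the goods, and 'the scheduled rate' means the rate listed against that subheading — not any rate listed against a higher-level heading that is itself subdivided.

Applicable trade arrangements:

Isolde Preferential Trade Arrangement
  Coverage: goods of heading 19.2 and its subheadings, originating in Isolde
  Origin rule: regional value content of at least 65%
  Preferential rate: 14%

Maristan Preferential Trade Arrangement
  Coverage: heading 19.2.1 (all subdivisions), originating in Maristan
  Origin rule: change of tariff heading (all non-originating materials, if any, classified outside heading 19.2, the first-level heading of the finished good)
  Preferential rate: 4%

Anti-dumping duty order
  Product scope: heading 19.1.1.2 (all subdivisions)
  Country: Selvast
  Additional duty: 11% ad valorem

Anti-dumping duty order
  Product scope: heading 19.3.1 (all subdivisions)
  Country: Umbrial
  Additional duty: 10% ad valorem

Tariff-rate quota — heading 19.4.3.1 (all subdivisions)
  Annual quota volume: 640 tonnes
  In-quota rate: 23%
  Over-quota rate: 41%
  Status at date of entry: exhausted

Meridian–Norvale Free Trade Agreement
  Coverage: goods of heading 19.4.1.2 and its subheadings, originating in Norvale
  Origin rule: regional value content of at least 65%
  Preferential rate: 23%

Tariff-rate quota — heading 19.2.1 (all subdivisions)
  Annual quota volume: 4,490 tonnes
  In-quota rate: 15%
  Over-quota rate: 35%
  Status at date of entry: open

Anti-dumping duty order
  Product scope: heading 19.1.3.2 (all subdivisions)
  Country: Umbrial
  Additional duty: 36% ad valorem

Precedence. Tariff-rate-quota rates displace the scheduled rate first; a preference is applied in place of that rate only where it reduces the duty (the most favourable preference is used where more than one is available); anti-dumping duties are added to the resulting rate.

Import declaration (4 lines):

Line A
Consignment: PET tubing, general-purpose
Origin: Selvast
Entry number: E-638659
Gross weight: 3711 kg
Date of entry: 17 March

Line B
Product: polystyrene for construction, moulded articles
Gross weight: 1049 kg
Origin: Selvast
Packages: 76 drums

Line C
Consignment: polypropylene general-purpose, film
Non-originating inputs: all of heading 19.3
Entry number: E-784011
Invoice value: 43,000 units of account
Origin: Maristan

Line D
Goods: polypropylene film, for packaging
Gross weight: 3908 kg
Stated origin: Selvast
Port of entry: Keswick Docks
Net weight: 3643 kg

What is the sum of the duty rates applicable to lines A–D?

40%

Line A: PET → 19.3; tubing → 19.3.1; general-purpose → 19.3.1.3. Scheduled 15%. No special measure applies. → 15%.
Line B: polystyrene → 19.4; moulded articles → 19.4.2; for construction → 19.4.2.2. Scheduled 6%. No special measure applies. → 6%.
Line C: polypropylene → 19.2; film → 19.2.1; general-purpose → 19.2.1.3. Scheduled 17%. quota on 19.2.1 open → in-quota 15%; Maristan agreement on 19.2.1: CTH met → 4% available; preferential 4%. → 4%.
Line D: polypropylene → 19.2; film → 19.2.1; for packaging → 19.2.1.2. Scheduled 12%. quota on 19.2.1 open → in-quota 15%. → 15%.
Sum: 15% + 6% + 4% + 15% = 40%.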